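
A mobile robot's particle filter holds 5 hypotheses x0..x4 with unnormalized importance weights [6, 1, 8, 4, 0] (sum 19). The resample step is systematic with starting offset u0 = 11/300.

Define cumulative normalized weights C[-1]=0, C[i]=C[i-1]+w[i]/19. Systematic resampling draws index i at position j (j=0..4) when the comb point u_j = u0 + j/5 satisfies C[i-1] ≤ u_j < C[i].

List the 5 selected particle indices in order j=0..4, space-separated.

0 0 2 2 3

C = [6/19, 7/19, 15/19, 1, 1]
j=0: u_0=11/300 ∈ [0, 6/19) → index 0
j=1: u_1=71/300 ∈ [0, 6/19) → index 0
j=2: u_2=131/300 ∈ [7/19, 15/19) → index 2
j=3: u_3=191/300 ∈ [7/19, 15/19) → index 2
j=4: u_4=251/300 ∈ [15/19, 1) → index 3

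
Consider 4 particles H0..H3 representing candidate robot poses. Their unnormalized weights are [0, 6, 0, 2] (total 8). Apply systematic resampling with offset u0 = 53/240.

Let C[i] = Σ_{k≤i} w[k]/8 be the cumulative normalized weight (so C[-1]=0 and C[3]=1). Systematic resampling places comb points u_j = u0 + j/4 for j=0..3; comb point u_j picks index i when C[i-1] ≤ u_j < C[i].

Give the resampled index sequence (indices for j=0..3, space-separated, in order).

C = [0, 3/4, 3/4, 1]
j=0: u_0=53/240 ∈ [0, 3/4) → index 1
j=1: u_1=113/240 ∈ [0, 3/4) → index 1
j=2: u_2=173/240 ∈ [0, 3/4) → index 1
j=3: u_3=233/240 ∈ [3/4, 1) → index 3

1 1 1 3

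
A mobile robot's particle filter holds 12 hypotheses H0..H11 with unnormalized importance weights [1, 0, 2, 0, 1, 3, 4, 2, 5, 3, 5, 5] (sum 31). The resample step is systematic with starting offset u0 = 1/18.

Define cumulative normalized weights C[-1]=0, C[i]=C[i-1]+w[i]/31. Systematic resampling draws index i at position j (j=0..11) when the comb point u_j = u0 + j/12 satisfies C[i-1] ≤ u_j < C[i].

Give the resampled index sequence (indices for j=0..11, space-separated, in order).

C = [1/31, 1/31, 3/31, 3/31, 4/31, 7/31, 11/31, 13/31, 18/31, 21/31, 26/31, 1]
j=0: u_0=1/18 ∈ [1/31, 3/31) → index 2
j=1: u_1=5/36 ∈ [4/31, 7/31) → index 5
j=2: u_2=2/9 ∈ [4/31, 7/31) → index 5
j=3: u_3=11/36 ∈ [7/31, 11/31) → index 6
j=4: u_4=7/18 ∈ [11/31, 13/31) → index 7
j=5: u_5=17/36 ∈ [13/31, 18/31) → index 8
j=6: u_6=5/9 ∈ [13/31, 18/31) → index 8
j=7: u_7=23/36 ∈ [18/31, 21/31) → index 9
j=8: u_8=13/18 ∈ [21/31, 26/31) → index 10
j=9: u_9=29/36 ∈ [21/31, 26/31) → index 10
j=10: u_10=8/9 ∈ [26/31, 1) → index 11
j=11: u_11=35/36 ∈ [26/31, 1) → index 11

2 5 5 6 7 8 8 9 10 10 11 11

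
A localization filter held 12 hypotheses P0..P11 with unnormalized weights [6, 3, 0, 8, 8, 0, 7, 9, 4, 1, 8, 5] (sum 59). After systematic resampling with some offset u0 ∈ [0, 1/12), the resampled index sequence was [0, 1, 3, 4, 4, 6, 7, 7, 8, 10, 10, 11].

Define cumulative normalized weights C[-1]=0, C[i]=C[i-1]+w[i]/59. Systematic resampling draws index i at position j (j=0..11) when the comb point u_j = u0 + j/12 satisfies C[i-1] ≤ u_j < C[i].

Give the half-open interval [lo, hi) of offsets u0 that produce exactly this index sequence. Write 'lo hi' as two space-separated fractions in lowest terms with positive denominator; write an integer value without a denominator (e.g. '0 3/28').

C = [6/59, 9/59, 9/59, 17/59, 25/59, 25/59, 32/59, 41/59, 45/59, 46/59, 54/59, 1]
j=0 picked index 0: u0 ∈ [0, 6/59)
j=1 picked index 1: u0 ∈ [13/708, 49/708)
j=2 picked index 3: u0 ∈ [-5/354, 43/354)
j=3 picked index 4: u0 ∈ [9/236, 41/236)
j=4 picked index 4: u0 ∈ [-8/177, 16/177)
j=5 picked index 6: u0 ∈ [5/708, 89/708)
j=6 picked index 7: u0 ∈ [5/118, 23/118)
j=7 picked index 7: u0 ∈ [-29/708, 79/708)
j=8 picked index 8: u0 ∈ [5/177, 17/177)
j=9 picked index 10: u0 ∈ [7/236, 39/236)
j=10 picked index 10: u0 ∈ [-19/354, 29/354)
j=11 picked index 11: u0 ∈ [-1/708, 1/12)
intersection: [5/118, 49/708)

5/118 49/708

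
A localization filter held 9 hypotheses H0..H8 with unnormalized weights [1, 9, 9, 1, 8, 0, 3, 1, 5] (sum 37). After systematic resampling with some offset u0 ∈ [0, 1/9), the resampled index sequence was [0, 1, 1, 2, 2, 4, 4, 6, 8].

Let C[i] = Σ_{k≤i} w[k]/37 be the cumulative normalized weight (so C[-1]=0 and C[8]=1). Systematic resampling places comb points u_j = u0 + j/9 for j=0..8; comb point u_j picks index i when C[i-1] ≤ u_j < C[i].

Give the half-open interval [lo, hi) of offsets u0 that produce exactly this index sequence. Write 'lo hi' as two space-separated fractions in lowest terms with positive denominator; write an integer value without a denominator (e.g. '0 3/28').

C = [1/37, 10/37, 19/37, 20/37, 28/37, 28/37, 31/37, 32/37, 1]
j=0 picked index 0: u0 ∈ [0, 1/37)
j=1 picked index 1: u0 ∈ [-28/333, 53/333)
j=2 picked index 1: u0 ∈ [-65/333, 16/333)
j=3 picked index 2: u0 ∈ [-7/111, 20/111)
j=4 picked index 2: u0 ∈ [-58/333, 23/333)
j=5 picked index 4: u0 ∈ [-5/333, 67/333)
j=6 picked index 4: u0 ∈ [-14/111, 10/111)
j=7 picked index 6: u0 ∈ [-7/333, 20/333)
j=8 picked index 8: u0 ∈ [-8/333, 1/9)
intersection: [0, 1/37)

0 1/37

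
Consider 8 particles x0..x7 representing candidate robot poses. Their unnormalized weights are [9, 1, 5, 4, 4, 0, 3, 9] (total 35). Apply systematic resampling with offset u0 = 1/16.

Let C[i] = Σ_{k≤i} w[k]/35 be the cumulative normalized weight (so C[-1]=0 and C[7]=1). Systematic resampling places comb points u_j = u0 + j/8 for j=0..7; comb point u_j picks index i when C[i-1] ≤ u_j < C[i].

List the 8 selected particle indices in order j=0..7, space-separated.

0 0 2 3 4 6 7 7

C = [9/35, 2/7, 3/7, 19/35, 23/35, 23/35, 26/35, 1]
j=0: u_0=1/16 ∈ [0, 9/35) → index 0
j=1: u_1=3/16 ∈ [0, 9/35) → index 0
j=2: u_2=5/16 ∈ [2/7, 3/7) → index 2
j=3: u_3=7/16 ∈ [3/7, 19/35) → index 3
j=4: u_4=9/16 ∈ [19/35, 23/35) → index 4
j=5: u_5=11/16 ∈ [23/35, 26/35) → index 6
j=6: u_6=13/16 ∈ [26/35, 1) → index 7
j=7: u_7=15/16 ∈ [26/35, 1) → index 7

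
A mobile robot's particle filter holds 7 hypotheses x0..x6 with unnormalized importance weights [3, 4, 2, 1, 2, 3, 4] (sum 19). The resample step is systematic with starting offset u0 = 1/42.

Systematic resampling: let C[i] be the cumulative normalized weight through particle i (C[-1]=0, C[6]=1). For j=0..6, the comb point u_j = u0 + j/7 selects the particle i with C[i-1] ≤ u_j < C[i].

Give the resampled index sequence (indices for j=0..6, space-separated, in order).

C = [3/19, 7/19, 9/19, 10/19, 12/19, 15/19, 1]
j=0: u_0=1/42 ∈ [0, 3/19) → index 0
j=1: u_1=1/6 ∈ [3/19, 7/19) → index 1
j=2: u_2=13/42 ∈ [3/19, 7/19) → index 1
j=3: u_3=19/42 ∈ [7/19, 9/19) → index 2
j=4: u_4=25/42 ∈ [10/19, 12/19) → index 4
j=5: u_5=31/42 ∈ [12/19, 15/19) → index 5
j=6: u_6=37/42 ∈ [15/19, 1) → index 6

0 1 1 2 4 5 6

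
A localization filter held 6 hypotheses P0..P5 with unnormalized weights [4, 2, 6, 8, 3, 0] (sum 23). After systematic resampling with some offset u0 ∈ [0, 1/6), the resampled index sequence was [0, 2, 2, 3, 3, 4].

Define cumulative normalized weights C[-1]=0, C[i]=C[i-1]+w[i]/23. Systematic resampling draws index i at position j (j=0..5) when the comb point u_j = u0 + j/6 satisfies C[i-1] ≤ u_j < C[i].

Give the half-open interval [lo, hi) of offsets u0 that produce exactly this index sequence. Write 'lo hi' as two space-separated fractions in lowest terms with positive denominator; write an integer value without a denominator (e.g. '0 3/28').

13/138 1/6

C = [4/23, 6/23, 12/23, 20/23, 1, 1]
j=0 picked index 0: u0 ∈ [0, 4/23)
j=1 picked index 2: u0 ∈ [13/138, 49/138)
j=2 picked index 2: u0 ∈ [-5/69, 13/69)
j=3 picked index 3: u0 ∈ [1/46, 17/46)
j=4 picked index 3: u0 ∈ [-10/69, 14/69)
j=5 picked index 4: u0 ∈ [5/138, 1/6)
intersection: [13/138, 1/6)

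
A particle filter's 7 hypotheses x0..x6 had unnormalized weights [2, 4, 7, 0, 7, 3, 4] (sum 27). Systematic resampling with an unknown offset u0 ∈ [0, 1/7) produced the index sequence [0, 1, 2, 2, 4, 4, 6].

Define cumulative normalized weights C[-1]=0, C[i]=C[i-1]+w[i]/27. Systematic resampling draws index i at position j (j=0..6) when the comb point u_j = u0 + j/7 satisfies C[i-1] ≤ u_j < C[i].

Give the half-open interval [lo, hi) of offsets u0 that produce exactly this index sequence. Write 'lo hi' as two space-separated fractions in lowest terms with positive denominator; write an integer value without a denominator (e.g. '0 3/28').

C = [2/27, 2/9, 13/27, 13/27, 20/27, 23/27, 1]
j=0 picked index 0: u0 ∈ [0, 2/27)
j=1 picked index 1: u0 ∈ [-13/189, 5/63)
j=2 picked index 2: u0 ∈ [-4/63, 37/189)
j=3 picked index 2: u0 ∈ [-13/63, 10/189)
j=4 picked index 4: u0 ∈ [-17/189, 32/189)
j=5 picked index 4: u0 ∈ [-44/189, 5/189)
j=6 picked index 6: u0 ∈ [-1/189, 1/7)
intersection: [0, 5/189)

0 5/189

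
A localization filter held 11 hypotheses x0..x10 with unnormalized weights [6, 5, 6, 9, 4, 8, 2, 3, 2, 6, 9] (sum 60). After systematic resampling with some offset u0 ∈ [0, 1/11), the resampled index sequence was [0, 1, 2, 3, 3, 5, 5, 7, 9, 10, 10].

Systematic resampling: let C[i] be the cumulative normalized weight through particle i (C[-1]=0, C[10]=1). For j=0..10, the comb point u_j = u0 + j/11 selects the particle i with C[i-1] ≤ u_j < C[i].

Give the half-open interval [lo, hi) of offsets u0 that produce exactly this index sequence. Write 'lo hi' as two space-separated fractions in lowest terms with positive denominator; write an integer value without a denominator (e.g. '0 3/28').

C = [1/10, 11/60, 17/60, 13/30, 1/2, 19/30, 2/3, 43/60, 3/4, 17/20, 1]
j=0 picked index 0: u0 ∈ [0, 1/10)
j=1 picked index 1: u0 ∈ [1/110, 61/660)
j=2 picked index 2: u0 ∈ [1/660, 67/660)
j=3 picked index 3: u0 ∈ [7/660, 53/330)
j=4 picked index 3: u0 ∈ [-53/660, 23/330)
j=5 picked index 5: u0 ∈ [1/22, 59/330)
j=6 picked index 5: u0 ∈ [-1/22, 29/330)
j=7 picked index 7: u0 ∈ [1/33, 53/660)
j=8 picked index 9: u0 ∈ [1/44, 27/220)
j=9 picked index 10: u0 ∈ [7/220, 2/11)
j=10 picked index 10: u0 ∈ [-13/220, 1/11)
intersection: [1/22, 23/330)

1/22 23/330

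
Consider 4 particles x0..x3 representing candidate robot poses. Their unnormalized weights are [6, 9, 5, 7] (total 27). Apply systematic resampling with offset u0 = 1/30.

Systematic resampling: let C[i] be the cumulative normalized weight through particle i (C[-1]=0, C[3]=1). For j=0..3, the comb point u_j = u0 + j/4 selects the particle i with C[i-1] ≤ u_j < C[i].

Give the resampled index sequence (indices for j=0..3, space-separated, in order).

C = [2/9, 5/9, 20/27, 1]
j=0: u_0=1/30 ∈ [0, 2/9) → index 0
j=1: u_1=17/60 ∈ [2/9, 5/9) → index 1
j=2: u_2=8/15 ∈ [2/9, 5/9) → index 1
j=3: u_3=47/60 ∈ [20/27, 1) → index 3

0 1 1 3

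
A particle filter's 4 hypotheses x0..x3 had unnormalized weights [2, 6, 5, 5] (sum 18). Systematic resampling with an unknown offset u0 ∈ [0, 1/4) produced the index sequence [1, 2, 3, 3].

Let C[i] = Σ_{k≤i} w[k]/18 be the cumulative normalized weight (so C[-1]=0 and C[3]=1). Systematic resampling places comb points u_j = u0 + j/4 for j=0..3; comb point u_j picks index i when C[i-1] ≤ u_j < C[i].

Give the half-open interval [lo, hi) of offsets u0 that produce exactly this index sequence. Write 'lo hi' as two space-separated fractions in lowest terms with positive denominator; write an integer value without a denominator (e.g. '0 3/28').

C = [1/9, 4/9, 13/18, 1]
j=0 picked index 1: u0 ∈ [1/9, 4/9)
j=1 picked index 2: u0 ∈ [7/36, 17/36)
j=2 picked index 3: u0 ∈ [2/9, 1/2)
j=3 picked index 3: u0 ∈ [-1/36, 1/4)
intersection: [2/9, 1/4)

2/9 1/4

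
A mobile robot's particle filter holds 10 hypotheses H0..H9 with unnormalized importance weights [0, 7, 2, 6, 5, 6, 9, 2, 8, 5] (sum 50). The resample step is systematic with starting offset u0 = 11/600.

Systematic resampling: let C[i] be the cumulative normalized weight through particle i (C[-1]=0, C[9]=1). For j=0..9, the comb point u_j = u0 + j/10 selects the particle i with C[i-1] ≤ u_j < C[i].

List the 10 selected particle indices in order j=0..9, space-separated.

1 1 3 4 5 5 6 7 8 9

C = [0, 7/50, 9/50, 3/10, 2/5, 13/25, 7/10, 37/50, 9/10, 1]
j=0: u_0=11/600 ∈ [0, 7/50) → index 1
j=1: u_1=71/600 ∈ [0, 7/50) → index 1
j=2: u_2=131/600 ∈ [9/50, 3/10) → index 3
j=3: u_3=191/600 ∈ [3/10, 2/5) → index 4
j=4: u_4=251/600 ∈ [2/5, 13/25) → index 5
j=5: u_5=311/600 ∈ [2/5, 13/25) → index 5
j=6: u_6=371/600 ∈ [13/25, 7/10) → index 6
j=7: u_7=431/600 ∈ [7/10, 37/50) → index 7
j=8: u_8=491/600 ∈ [37/50, 9/10) → index 8
j=9: u_9=551/600 ∈ [9/10, 1) → index 9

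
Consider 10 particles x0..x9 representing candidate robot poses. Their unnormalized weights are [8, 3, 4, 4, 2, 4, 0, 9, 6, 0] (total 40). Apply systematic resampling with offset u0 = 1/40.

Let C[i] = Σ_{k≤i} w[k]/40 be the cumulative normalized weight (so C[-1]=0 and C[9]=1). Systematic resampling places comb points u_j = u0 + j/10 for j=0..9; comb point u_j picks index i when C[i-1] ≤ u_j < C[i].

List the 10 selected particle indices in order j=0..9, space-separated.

0 0 1 2 3 5 7 7 7 8

C = [1/5, 11/40, 3/8, 19/40, 21/40, 5/8, 5/8, 17/20, 1, 1]
j=0: u_0=1/40 ∈ [0, 1/5) → index 0
j=1: u_1=1/8 ∈ [0, 1/5) → index 0
j=2: u_2=9/40 ∈ [1/5, 11/40) → index 1
j=3: u_3=13/40 ∈ [11/40, 3/8) → index 2
j=4: u_4=17/40 ∈ [3/8, 19/40) → index 3
j=5: u_5=21/40 ∈ [21/40, 5/8) → index 5
j=6: u_6=5/8 ∈ [5/8, 17/20) → index 7
j=7: u_7=29/40 ∈ [5/8, 17/20) → index 7
j=8: u_8=33/40 ∈ [5/8, 17/20) → index 7
j=9: u_9=37/40 ∈ [17/20, 1) → index 8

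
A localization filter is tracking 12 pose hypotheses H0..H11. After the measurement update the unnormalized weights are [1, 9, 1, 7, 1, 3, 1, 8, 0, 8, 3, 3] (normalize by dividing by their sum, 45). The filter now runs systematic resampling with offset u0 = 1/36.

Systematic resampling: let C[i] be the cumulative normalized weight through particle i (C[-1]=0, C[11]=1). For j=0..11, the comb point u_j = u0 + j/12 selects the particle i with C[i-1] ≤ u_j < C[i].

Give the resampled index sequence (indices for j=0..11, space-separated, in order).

1 1 1 3 3 5 7 7 9 9 9 11

C = [1/45, 2/9, 11/45, 2/5, 19/45, 22/45, 23/45, 31/45, 31/45, 13/15, 14/15, 1]
j=0: u_0=1/36 ∈ [1/45, 2/9) → index 1
j=1: u_1=1/9 ∈ [1/45, 2/9) → index 1
j=2: u_2=7/36 ∈ [1/45, 2/9) → index 1
j=3: u_3=5/18 ∈ [11/45, 2/5) → index 3
j=4: u_4=13/36 ∈ [11/45, 2/5) → index 3
j=5: u_5=4/9 ∈ [19/45, 22/45) → index 5
j=6: u_6=19/36 ∈ [23/45, 31/45) → index 7
j=7: u_7=11/18 ∈ [23/45, 31/45) → index 7
j=8: u_8=25/36 ∈ [31/45, 13/15) → index 9
j=9: u_9=7/9 ∈ [31/45, 13/15) → index 9
j=10: u_10=31/36 ∈ [31/45, 13/15) → index 9
j=11: u_11=17/18 ∈ [14/15, 1) → index 11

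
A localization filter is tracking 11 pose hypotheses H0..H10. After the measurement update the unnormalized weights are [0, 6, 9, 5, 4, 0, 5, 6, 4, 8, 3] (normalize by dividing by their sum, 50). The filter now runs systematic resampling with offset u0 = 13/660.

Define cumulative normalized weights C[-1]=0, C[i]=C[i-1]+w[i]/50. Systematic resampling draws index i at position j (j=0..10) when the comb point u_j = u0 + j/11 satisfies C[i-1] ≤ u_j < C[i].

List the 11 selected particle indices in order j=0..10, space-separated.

C = [0, 3/25, 3/10, 2/5, 12/25, 12/25, 29/50, 7/10, 39/50, 47/50, 1]
j=0: u_0=13/660 ∈ [0, 3/25) → index 1
j=1: u_1=73/660 ∈ [0, 3/25) → index 1
j=2: u_2=133/660 ∈ [3/25, 3/10) → index 2
j=3: u_3=193/660 ∈ [3/25, 3/10) → index 2
j=4: u_4=23/60 ∈ [3/10, 2/5) → index 3
j=5: u_5=313/660 ∈ [2/5, 12/25) → index 4
j=6: u_6=373/660 ∈ [12/25, 29/50) → index 6
j=7: u_7=433/660 ∈ [29/50, 7/10) → index 7
j=8: u_8=493/660 ∈ [7/10, 39/50) → index 8
j=9: u_9=553/660 ∈ [39/50, 47/50) → index 9
j=10: u_10=613/660 ∈ [39/50, 47/50) → index 9

1 1 2 2 3 4 6 7 8 9 9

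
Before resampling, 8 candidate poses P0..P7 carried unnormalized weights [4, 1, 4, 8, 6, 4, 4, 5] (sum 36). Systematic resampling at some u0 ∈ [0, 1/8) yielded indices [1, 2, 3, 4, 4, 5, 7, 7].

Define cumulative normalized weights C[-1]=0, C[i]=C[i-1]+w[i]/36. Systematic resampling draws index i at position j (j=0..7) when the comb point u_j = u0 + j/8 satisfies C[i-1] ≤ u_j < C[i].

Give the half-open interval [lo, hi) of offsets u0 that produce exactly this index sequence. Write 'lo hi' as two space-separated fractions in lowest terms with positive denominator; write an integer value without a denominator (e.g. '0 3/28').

1/9 1/8

C = [1/9, 5/36, 1/4, 17/36, 23/36, 3/4, 31/36, 1]
j=0 picked index 1: u0 ∈ [1/9, 5/36)
j=1 picked index 2: u0 ∈ [1/72, 1/8)
j=2 picked index 3: u0 ∈ [0, 2/9)
j=3 picked index 4: u0 ∈ [7/72, 19/72)
j=4 picked index 4: u0 ∈ [-1/36, 5/36)
j=5 picked index 5: u0 ∈ [1/72, 1/8)
j=6 picked index 7: u0 ∈ [1/9, 1/4)
j=7 picked index 7: u0 ∈ [-1/72, 1/8)
intersection: [1/9, 1/8)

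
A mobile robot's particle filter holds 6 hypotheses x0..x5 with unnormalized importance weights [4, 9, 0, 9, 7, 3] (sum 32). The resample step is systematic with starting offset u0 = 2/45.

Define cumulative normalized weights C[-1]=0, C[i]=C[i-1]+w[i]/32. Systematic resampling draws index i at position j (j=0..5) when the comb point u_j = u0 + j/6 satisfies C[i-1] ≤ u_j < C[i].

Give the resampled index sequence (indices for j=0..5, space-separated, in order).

C = [1/8, 13/32, 13/32, 11/16, 29/32, 1]
j=0: u_0=2/45 ∈ [0, 1/8) → index 0
j=1: u_1=19/90 ∈ [1/8, 13/32) → index 1
j=2: u_2=17/45 ∈ [1/8, 13/32) → index 1
j=3: u_3=49/90 ∈ [13/32, 11/16) → index 3
j=4: u_4=32/45 ∈ [11/16, 29/32) → index 4
j=5: u_5=79/90 ∈ [11/16, 29/32) → index 4

0 1 1 3 4 4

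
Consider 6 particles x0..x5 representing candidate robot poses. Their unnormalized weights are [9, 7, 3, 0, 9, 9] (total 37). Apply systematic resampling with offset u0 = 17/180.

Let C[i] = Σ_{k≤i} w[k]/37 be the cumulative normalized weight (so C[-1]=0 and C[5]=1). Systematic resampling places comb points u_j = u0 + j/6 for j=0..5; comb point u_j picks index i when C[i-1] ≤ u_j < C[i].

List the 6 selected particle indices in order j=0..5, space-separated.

C = [9/37, 16/37, 19/37, 19/37, 28/37, 1]
j=0: u_0=17/180 ∈ [0, 9/37) → index 0
j=1: u_1=47/180 ∈ [9/37, 16/37) → index 1
j=2: u_2=77/180 ∈ [9/37, 16/37) → index 1
j=3: u_3=107/180 ∈ [19/37, 28/37) → index 4
j=4: u_4=137/180 ∈ [28/37, 1) → index 5
j=5: u_5=167/180 ∈ [28/37, 1) → index 5

0 1 1 4 5 5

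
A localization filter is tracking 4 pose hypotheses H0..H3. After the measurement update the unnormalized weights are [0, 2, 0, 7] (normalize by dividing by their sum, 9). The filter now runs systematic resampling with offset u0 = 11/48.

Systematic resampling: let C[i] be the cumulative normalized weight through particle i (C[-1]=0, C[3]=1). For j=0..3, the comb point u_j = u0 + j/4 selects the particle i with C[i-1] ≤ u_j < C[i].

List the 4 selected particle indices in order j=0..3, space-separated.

3 3 3 3

C = [0, 2/9, 2/9, 1]
j=0: u_0=11/48 ∈ [2/9, 1) → index 3
j=1: u_1=23/48 ∈ [2/9, 1) → index 3
j=2: u_2=35/48 ∈ [2/9, 1) → index 3
j=3: u_3=47/48 ∈ [2/9, 1) → index 3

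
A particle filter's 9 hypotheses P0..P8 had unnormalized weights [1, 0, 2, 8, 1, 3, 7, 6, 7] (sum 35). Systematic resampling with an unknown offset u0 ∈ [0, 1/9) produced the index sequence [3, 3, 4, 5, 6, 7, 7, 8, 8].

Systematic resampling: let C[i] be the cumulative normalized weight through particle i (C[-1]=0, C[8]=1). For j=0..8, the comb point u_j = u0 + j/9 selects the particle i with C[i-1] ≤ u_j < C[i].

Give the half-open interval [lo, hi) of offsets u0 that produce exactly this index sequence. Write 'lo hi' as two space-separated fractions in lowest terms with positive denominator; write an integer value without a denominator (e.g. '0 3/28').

C = [1/35, 1/35, 3/35, 11/35, 12/35, 3/7, 22/35, 4/5, 1]
j=0 picked index 3: u0 ∈ [3/35, 11/35)
j=1 picked index 3: u0 ∈ [-8/315, 64/315)
j=2 picked index 4: u0 ∈ [29/315, 38/315)
j=3 picked index 5: u0 ∈ [1/105, 2/21)
j=4 picked index 6: u0 ∈ [-1/63, 58/315)
j=5 picked index 7: u0 ∈ [23/315, 11/45)
j=6 picked index 7: u0 ∈ [-4/105, 2/15)
j=7 picked index 8: u0 ∈ [1/45, 2/9)
j=8 picked index 8: u0 ∈ [-4/45, 1/9)
intersection: [29/315, 2/21)

29/315 2/21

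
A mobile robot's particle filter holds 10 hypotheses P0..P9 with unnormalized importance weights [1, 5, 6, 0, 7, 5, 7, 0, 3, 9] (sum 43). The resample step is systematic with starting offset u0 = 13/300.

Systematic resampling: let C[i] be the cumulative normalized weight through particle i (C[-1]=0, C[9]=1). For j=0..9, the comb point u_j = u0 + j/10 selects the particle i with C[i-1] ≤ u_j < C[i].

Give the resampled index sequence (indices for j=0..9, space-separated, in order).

C = [1/43, 6/43, 12/43, 12/43, 19/43, 24/43, 31/43, 31/43, 34/43, 1]
j=0: u_0=13/300 ∈ [1/43, 6/43) → index 1
j=1: u_1=43/300 ∈ [6/43, 12/43) → index 2
j=2: u_2=73/300 ∈ [6/43, 12/43) → index 2
j=3: u_3=103/300 ∈ [12/43, 19/43) → index 4
j=4: u_4=133/300 ∈ [19/43, 24/43) → index 5
j=5: u_5=163/300 ∈ [19/43, 24/43) → index 5
j=6: u_6=193/300 ∈ [24/43, 31/43) → index 6
j=7: u_7=223/300 ∈ [31/43, 34/43) → index 8
j=8: u_8=253/300 ∈ [34/43, 1) → index 9
j=9: u_9=283/300 ∈ [34/43, 1) → index 9

1 2 2 4 5 5 6 8 9 9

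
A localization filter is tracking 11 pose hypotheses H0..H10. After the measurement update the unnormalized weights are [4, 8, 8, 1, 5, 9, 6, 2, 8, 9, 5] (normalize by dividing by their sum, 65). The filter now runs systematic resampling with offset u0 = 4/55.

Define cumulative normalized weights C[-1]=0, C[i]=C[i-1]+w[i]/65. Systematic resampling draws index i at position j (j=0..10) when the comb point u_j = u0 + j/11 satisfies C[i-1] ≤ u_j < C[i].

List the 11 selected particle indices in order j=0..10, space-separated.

1 1 2 4 5 5 6 8 9 9 10

C = [4/65, 12/65, 4/13, 21/65, 2/5, 7/13, 41/65, 43/65, 51/65, 12/13, 1]
j=0: u_0=4/55 ∈ [4/65, 12/65) → index 1
j=1: u_1=9/55 ∈ [4/65, 12/65) → index 1
j=2: u_2=14/55 ∈ [12/65, 4/13) → index 2
j=3: u_3=19/55 ∈ [21/65, 2/5) → index 4
j=4: u_4=24/55 ∈ [2/5, 7/13) → index 5
j=5: u_5=29/55 ∈ [2/5, 7/13) → index 5
j=6: u_6=34/55 ∈ [7/13, 41/65) → index 6
j=7: u_7=39/55 ∈ [43/65, 51/65) → index 8
j=8: u_8=4/5 ∈ [51/65, 12/13) → index 9
j=9: u_9=49/55 ∈ [51/65, 12/13) → index 9
j=10: u_10=54/55 ∈ [12/13, 1) → index 10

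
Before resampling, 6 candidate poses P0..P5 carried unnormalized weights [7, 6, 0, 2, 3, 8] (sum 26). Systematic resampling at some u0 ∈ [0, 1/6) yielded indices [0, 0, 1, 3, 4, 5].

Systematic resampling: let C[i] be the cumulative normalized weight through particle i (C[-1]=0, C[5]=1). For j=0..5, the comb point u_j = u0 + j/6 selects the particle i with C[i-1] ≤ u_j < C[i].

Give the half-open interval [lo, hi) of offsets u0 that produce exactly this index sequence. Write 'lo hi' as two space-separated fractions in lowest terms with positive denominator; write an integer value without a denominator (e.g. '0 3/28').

0 1/39

C = [7/26, 1/2, 1/2, 15/26, 9/13, 1]
j=0 picked index 0: u0 ∈ [0, 7/26)
j=1 picked index 0: u0 ∈ [-1/6, 4/39)
j=2 picked index 1: u0 ∈ [-5/78, 1/6)
j=3 picked index 3: u0 ∈ [0, 1/13)
j=4 picked index 4: u0 ∈ [-7/78, 1/39)
j=5 picked index 5: u0 ∈ [-11/78, 1/6)
intersection: [0, 1/39)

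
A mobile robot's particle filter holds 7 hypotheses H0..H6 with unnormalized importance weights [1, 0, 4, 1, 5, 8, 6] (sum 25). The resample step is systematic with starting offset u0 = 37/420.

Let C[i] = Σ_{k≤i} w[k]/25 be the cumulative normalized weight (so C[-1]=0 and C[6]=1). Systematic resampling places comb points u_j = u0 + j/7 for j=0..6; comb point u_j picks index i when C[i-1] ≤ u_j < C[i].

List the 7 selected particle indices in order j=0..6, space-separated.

2 3 4 5 5 6 6

C = [1/25, 1/25, 1/5, 6/25, 11/25, 19/25, 1]
j=0: u_0=37/420 ∈ [1/25, 1/5) → index 2
j=1: u_1=97/420 ∈ [1/5, 6/25) → index 3
j=2: u_2=157/420 ∈ [6/25, 11/25) → index 4
j=3: u_3=31/60 ∈ [11/25, 19/25) → index 5
j=4: u_4=277/420 ∈ [11/25, 19/25) → index 5
j=5: u_5=337/420 ∈ [19/25, 1) → index 6
j=6: u_6=397/420 ∈ [19/25, 1) → index 6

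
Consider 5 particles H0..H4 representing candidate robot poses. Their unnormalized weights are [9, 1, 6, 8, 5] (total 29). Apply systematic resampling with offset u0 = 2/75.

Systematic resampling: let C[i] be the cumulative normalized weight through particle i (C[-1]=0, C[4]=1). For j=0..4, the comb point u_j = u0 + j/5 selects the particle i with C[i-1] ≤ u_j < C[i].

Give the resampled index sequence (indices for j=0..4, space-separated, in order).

C = [9/29, 10/29, 16/29, 24/29, 1]
j=0: u_0=2/75 ∈ [0, 9/29) → index 0
j=1: u_1=17/75 ∈ [0, 9/29) → index 0
j=2: u_2=32/75 ∈ [10/29, 16/29) → index 2
j=3: u_3=47/75 ∈ [16/29, 24/29) → index 3
j=4: u_4=62/75 ∈ [16/29, 24/29) → index 3

0 0 2 3 3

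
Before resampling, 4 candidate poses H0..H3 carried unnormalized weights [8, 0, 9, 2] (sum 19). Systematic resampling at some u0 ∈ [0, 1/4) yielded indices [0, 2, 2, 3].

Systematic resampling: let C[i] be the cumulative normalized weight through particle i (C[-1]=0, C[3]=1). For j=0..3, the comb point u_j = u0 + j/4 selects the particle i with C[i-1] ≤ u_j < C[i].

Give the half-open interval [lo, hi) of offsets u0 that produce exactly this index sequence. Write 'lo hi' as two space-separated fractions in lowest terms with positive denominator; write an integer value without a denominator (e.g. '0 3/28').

C = [8/19, 8/19, 17/19, 1]
j=0 picked index 0: u0 ∈ [0, 8/19)
j=1 picked index 2: u0 ∈ [13/76, 49/76)
j=2 picked index 2: u0 ∈ [-3/38, 15/38)
j=3 picked index 3: u0 ∈ [11/76, 1/4)
intersection: [13/76, 1/4)

13/76 1/4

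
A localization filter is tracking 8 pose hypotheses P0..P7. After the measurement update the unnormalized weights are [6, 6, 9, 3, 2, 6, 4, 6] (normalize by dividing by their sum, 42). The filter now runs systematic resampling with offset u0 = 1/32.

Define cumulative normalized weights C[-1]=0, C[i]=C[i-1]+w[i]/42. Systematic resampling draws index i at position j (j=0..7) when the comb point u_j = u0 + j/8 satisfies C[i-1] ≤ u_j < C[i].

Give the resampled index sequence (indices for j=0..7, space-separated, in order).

0 1 1 2 3 5 6 7

C = [1/7, 2/7, 1/2, 4/7, 13/21, 16/21, 6/7, 1]
j=0: u_0=1/32 ∈ [0, 1/7) → index 0
j=1: u_1=5/32 ∈ [1/7, 2/7) → index 1
j=2: u_2=9/32 ∈ [1/7, 2/7) → index 1
j=3: u_3=13/32 ∈ [2/7, 1/2) → index 2
j=4: u_4=17/32 ∈ [1/2, 4/7) → index 3
j=5: u_5=21/32 ∈ [13/21, 16/21) → index 5
j=6: u_6=25/32 ∈ [16/21, 6/7) → index 6
j=7: u_7=29/32 ∈ [6/7, 1) → index 7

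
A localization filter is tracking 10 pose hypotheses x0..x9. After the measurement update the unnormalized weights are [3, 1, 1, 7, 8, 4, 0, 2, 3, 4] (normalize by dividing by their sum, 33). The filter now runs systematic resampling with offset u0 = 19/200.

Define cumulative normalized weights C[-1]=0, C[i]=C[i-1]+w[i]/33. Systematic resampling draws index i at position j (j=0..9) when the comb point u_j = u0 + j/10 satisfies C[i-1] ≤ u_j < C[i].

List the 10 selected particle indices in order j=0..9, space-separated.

C = [1/11, 4/33, 5/33, 4/11, 20/33, 8/11, 8/11, 26/33, 29/33, 1]
j=0: u_0=19/200 ∈ [1/11, 4/33) → index 1
j=1: u_1=39/200 ∈ [5/33, 4/11) → index 3
j=2: u_2=59/200 ∈ [5/33, 4/11) → index 3
j=3: u_3=79/200 ∈ [4/11, 20/33) → index 4
j=4: u_4=99/200 ∈ [4/11, 20/33) → index 4
j=5: u_5=119/200 ∈ [4/11, 20/33) → index 4
j=6: u_6=139/200 ∈ [20/33, 8/11) → index 5
j=7: u_7=159/200 ∈ [26/33, 29/33) → index 8
j=8: u_8=179/200 ∈ [29/33, 1) → index 9
j=9: u_9=199/200 ∈ [29/33, 1) → index 9

1 3 3 4 4 4 5 8 9 9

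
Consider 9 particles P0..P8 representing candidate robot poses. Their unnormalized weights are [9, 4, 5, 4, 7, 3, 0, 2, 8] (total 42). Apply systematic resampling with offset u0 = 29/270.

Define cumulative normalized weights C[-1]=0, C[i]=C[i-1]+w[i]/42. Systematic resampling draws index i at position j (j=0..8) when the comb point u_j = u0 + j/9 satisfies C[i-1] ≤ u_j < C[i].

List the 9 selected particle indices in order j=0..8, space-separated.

0 1 2 3 4 4 7 8 8

C = [3/14, 13/42, 3/7, 11/21, 29/42, 16/21, 16/21, 17/21, 1]
j=0: u_0=29/270 ∈ [0, 3/14) → index 0
j=1: u_1=59/270 ∈ [3/14, 13/42) → index 1
j=2: u_2=89/270 ∈ [13/42, 3/7) → index 2
j=3: u_3=119/270 ∈ [3/7, 11/21) → index 3
j=4: u_4=149/270 ∈ [11/21, 29/42) → index 4
j=5: u_5=179/270 ∈ [11/21, 29/42) → index 4
j=6: u_6=209/270 ∈ [16/21, 17/21) → index 7
j=7: u_7=239/270 ∈ [17/21, 1) → index 8
j=8: u_8=269/270 ∈ [17/21, 1) → index 8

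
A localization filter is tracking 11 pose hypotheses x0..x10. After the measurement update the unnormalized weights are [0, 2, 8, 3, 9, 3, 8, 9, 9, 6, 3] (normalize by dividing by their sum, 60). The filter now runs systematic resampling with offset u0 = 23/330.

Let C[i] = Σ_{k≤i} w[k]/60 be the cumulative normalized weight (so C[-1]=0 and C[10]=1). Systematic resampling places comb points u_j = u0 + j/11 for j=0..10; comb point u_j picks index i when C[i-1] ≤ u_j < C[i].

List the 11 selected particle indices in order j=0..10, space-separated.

C = [0, 1/30, 1/6, 13/60, 11/30, 5/12, 11/20, 7/10, 17/20, 19/20, 1]
j=0: u_0=23/330 ∈ [1/30, 1/6) → index 2
j=1: u_1=53/330 ∈ [1/30, 1/6) → index 2
j=2: u_2=83/330 ∈ [13/60, 11/30) → index 4
j=3: u_3=113/330 ∈ [13/60, 11/30) → index 4
j=4: u_4=13/30 ∈ [5/12, 11/20) → index 6
j=5: u_5=173/330 ∈ [5/12, 11/20) → index 6
j=6: u_6=203/330 ∈ [11/20, 7/10) → index 7
j=7: u_7=233/330 ∈ [7/10, 17/20) → index 8
j=8: u_8=263/330 ∈ [7/10, 17/20) → index 8
j=9: u_9=293/330 ∈ [17/20, 19/20) → index 9
j=10: u_10=323/330 ∈ [19/20, 1) → index 10

2 2 4 4 6 6 7 8 8 9 10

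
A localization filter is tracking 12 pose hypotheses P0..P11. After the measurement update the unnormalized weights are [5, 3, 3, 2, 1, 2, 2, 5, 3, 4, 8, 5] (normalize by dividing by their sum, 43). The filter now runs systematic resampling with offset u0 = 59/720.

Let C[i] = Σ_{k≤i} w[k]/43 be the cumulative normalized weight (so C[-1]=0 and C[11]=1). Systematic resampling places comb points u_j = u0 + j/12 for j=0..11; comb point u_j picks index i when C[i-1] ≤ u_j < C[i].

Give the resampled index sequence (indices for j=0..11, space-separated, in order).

C = [5/43, 8/43, 11/43, 13/43, 14/43, 16/43, 18/43, 23/43, 26/43, 30/43, 38/43, 1]
j=0: u_0=59/720 ∈ [0, 5/43) → index 0
j=1: u_1=119/720 ∈ [5/43, 8/43) → index 1
j=2: u_2=179/720 ∈ [8/43, 11/43) → index 2
j=3: u_3=239/720 ∈ [14/43, 16/43) → index 5
j=4: u_4=299/720 ∈ [16/43, 18/43) → index 6
j=5: u_5=359/720 ∈ [18/43, 23/43) → index 7
j=6: u_6=419/720 ∈ [23/43, 26/43) → index 8
j=7: u_7=479/720 ∈ [26/43, 30/43) → index 9
j=8: u_8=539/720 ∈ [30/43, 38/43) → index 10
j=9: u_9=599/720 ∈ [30/43, 38/43) → index 10
j=10: u_10=659/720 ∈ [38/43, 1) → index 11
j=11: u_11=719/720 ∈ [38/43, 1) → index 11

0 1 2 5 6 7 8 9 10 10 11 11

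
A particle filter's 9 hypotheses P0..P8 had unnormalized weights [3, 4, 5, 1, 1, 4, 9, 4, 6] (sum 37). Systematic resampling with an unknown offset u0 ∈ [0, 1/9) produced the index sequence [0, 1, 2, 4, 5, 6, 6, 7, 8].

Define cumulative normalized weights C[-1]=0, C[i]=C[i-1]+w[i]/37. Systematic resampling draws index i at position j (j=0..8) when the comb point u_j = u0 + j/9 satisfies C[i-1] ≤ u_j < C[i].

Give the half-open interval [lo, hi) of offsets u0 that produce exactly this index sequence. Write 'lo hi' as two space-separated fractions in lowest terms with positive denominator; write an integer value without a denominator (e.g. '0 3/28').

2/111 14/333

C = [3/37, 7/37, 12/37, 13/37, 14/37, 18/37, 27/37, 31/37, 1]
j=0 picked index 0: u0 ∈ [0, 3/37)
j=1 picked index 1: u0 ∈ [-10/333, 26/333)
j=2 picked index 2: u0 ∈ [-11/333, 34/333)
j=3 picked index 4: u0 ∈ [2/111, 5/111)
j=4 picked index 5: u0 ∈ [-22/333, 14/333)
j=5 picked index 6: u0 ∈ [-23/333, 58/333)
j=6 picked index 6: u0 ∈ [-20/111, 7/111)
j=7 picked index 7: u0 ∈ [-16/333, 20/333)
j=8 picked index 8: u0 ∈ [-17/333, 1/9)
intersection: [2/111, 14/333)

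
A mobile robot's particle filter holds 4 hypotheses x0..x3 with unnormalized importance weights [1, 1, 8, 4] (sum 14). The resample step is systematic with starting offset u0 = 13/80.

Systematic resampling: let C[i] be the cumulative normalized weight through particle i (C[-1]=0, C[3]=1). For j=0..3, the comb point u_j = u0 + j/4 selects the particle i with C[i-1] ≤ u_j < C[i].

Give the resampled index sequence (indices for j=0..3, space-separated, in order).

C = [1/14, 1/7, 5/7, 1]
j=0: u_0=13/80 ∈ [1/7, 5/7) → index 2
j=1: u_1=33/80 ∈ [1/7, 5/7) → index 2
j=2: u_2=53/80 ∈ [1/7, 5/7) → index 2
j=3: u_3=73/80 ∈ [5/7, 1) → index 3

2 2 2 3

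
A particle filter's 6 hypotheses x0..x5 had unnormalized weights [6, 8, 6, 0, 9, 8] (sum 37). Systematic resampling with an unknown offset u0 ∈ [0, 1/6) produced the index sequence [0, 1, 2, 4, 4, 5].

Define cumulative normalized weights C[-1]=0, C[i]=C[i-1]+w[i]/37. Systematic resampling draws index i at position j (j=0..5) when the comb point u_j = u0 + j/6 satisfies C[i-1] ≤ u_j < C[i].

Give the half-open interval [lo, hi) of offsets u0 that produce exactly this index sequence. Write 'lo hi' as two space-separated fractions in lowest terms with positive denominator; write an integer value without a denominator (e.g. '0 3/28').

5/111 13/111

C = [6/37, 14/37, 20/37, 20/37, 29/37, 1]
j=0 picked index 0: u0 ∈ [0, 6/37)
j=1 picked index 1: u0 ∈ [-1/222, 47/222)
j=2 picked index 2: u0 ∈ [5/111, 23/111)
j=3 picked index 4: u0 ∈ [3/74, 21/74)
j=4 picked index 4: u0 ∈ [-14/111, 13/111)
j=5 picked index 5: u0 ∈ [-11/222, 1/6)
intersection: [5/111, 13/111)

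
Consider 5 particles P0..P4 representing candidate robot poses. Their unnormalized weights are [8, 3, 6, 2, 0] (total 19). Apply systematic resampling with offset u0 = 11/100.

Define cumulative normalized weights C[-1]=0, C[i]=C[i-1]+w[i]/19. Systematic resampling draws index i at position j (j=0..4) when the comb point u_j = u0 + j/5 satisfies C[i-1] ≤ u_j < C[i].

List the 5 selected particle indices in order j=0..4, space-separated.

C = [8/19, 11/19, 17/19, 1, 1]
j=0: u_0=11/100 ∈ [0, 8/19) → index 0
j=1: u_1=31/100 ∈ [0, 8/19) → index 0
j=2: u_2=51/100 ∈ [8/19, 11/19) → index 1
j=3: u_3=71/100 ∈ [11/19, 17/19) → index 2
j=4: u_4=91/100 ∈ [17/19, 1) → index 3

0 0 1 2 3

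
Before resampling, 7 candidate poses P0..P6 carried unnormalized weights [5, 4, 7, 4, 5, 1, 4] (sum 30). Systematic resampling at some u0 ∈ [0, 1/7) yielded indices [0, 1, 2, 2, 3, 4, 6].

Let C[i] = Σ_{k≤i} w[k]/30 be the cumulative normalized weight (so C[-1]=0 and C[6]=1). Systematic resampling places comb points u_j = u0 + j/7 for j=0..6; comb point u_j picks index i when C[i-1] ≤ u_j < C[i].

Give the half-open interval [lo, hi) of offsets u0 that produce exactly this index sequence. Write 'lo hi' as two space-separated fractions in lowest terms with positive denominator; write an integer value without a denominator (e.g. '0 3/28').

1/42 2/21

C = [1/6, 3/10, 8/15, 2/3, 5/6, 13/15, 1]
j=0 picked index 0: u0 ∈ [0, 1/6)
j=1 picked index 1: u0 ∈ [1/42, 11/70)
j=2 picked index 2: u0 ∈ [1/70, 26/105)
j=3 picked index 2: u0 ∈ [-9/70, 11/105)
j=4 picked index 3: u0 ∈ [-4/105, 2/21)
j=5 picked index 4: u0 ∈ [-1/21, 5/42)
j=6 picked index 6: u0 ∈ [1/105, 1/7)
intersection: [1/42, 2/21)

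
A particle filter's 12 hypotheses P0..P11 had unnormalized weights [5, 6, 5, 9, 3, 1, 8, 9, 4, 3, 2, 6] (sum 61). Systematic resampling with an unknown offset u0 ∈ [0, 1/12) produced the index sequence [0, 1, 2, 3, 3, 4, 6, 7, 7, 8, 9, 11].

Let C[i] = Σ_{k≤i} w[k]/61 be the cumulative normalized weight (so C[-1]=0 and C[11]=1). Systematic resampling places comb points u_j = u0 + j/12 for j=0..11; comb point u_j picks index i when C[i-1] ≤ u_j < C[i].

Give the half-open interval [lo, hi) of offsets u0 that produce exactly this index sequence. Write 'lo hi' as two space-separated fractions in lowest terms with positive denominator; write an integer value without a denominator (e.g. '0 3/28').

17/732 13/366

C = [5/61, 11/61, 16/61, 25/61, 28/61, 29/61, 37/61, 46/61, 50/61, 53/61, 55/61, 1]
j=0 picked index 0: u0 ∈ [0, 5/61)
j=1 picked index 1: u0 ∈ [-1/732, 71/732)
j=2 picked index 2: u0 ∈ [5/366, 35/366)
j=3 picked index 3: u0 ∈ [3/244, 39/244)
j=4 picked index 3: u0 ∈ [-13/183, 14/183)
j=5 picked index 4: u0 ∈ [-5/732, 31/732)
j=6 picked index 6: u0 ∈ [-3/122, 13/122)
j=7 picked index 7: u0 ∈ [17/732, 125/732)
j=8 picked index 7: u0 ∈ [-11/183, 16/183)
j=9 picked index 8: u0 ∈ [1/244, 17/244)
j=10 picked index 9: u0 ∈ [-5/366, 13/366)
j=11 picked index 11: u0 ∈ [-11/732, 1/12)
intersection: [17/732, 13/366)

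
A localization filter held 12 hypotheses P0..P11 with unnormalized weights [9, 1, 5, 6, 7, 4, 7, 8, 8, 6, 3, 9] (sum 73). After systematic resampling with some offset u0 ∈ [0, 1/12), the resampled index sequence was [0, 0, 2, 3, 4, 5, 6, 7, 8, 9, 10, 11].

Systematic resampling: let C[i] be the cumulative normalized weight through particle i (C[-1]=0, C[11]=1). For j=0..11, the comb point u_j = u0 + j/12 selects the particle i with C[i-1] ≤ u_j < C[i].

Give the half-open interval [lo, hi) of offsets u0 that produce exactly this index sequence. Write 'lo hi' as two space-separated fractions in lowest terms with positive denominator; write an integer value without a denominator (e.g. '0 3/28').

C = [9/73, 10/73, 15/73, 21/73, 28/73, 32/73, 39/73, 47/73, 55/73, 61/73, 64/73, 1]
j=0 picked index 0: u0 ∈ [0, 9/73)
j=1 picked index 0: u0 ∈ [-1/12, 35/876)
j=2 picked index 2: u0 ∈ [-13/438, 17/438)
j=3 picked index 3: u0 ∈ [-13/292, 11/292)
j=4 picked index 4: u0 ∈ [-10/219, 11/219)
j=5 picked index 5: u0 ∈ [-29/876, 19/876)
j=6 picked index 6: u0 ∈ [-9/146, 5/146)
j=7 picked index 7: u0 ∈ [-43/876, 53/876)
j=8 picked index 8: u0 ∈ [-5/219, 19/219)
j=9 picked index 9: u0 ∈ [1/292, 25/292)
j=10 picked index 10: u0 ∈ [1/438, 19/438)
j=11 picked index 11: u0 ∈ [-35/876, 1/12)
intersection: [1/292, 19/876)

1/292 19/876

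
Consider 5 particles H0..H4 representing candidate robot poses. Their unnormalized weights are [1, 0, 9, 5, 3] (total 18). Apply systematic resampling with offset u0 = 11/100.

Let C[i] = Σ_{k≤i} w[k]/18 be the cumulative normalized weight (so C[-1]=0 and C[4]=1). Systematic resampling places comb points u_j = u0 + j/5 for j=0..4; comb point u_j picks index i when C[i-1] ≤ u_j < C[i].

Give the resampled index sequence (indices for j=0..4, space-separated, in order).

2 2 2 3 4

C = [1/18, 1/18, 5/9, 5/6, 1]
j=0: u_0=11/100 ∈ [1/18, 5/9) → index 2
j=1: u_1=31/100 ∈ [1/18, 5/9) → index 2
j=2: u_2=51/100 ∈ [1/18, 5/9) → index 2
j=3: u_3=71/100 ∈ [5/9, 5/6) → index 3
j=4: u_4=91/100 ∈ [5/6, 1) → index 4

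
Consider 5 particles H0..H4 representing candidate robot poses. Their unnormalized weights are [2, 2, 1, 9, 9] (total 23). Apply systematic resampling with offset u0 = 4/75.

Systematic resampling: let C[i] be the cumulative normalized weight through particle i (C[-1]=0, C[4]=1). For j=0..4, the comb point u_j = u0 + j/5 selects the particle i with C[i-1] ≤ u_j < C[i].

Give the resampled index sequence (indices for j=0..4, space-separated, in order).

C = [2/23, 4/23, 5/23, 14/23, 1]
j=0: u_0=4/75 ∈ [0, 2/23) → index 0
j=1: u_1=19/75 ∈ [5/23, 14/23) → index 3
j=2: u_2=34/75 ∈ [5/23, 14/23) → index 3
j=3: u_3=49/75 ∈ [14/23, 1) → index 4
j=4: u_4=64/75 ∈ [14/23, 1) → index 4

0 3 3 4 4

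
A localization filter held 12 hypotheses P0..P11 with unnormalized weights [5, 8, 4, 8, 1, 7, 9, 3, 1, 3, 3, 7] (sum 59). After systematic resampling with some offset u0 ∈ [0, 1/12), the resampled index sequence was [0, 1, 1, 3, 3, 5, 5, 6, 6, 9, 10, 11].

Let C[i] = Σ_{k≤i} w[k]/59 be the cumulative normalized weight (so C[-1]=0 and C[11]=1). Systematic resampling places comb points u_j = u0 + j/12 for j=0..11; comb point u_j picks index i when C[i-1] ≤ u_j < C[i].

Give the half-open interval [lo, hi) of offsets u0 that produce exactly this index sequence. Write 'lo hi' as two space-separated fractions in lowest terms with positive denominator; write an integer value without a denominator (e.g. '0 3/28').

9/236 8/177

C = [5/59, 13/59, 17/59, 25/59, 26/59, 33/59, 42/59, 45/59, 46/59, 49/59, 52/59, 1]
j=0 picked index 0: u0 ∈ [0, 5/59)
j=1 picked index 1: u0 ∈ [1/708, 97/708)
j=2 picked index 1: u0 ∈ [-29/354, 19/354)
j=3 picked index 3: u0 ∈ [9/236, 41/236)
j=4 picked index 3: u0 ∈ [-8/177, 16/177)
j=5 picked index 5: u0 ∈ [17/708, 101/708)
j=6 picked index 5: u0 ∈ [-7/118, 7/118)
j=7 picked index 6: u0 ∈ [-17/708, 91/708)
j=8 picked index 6: u0 ∈ [-19/177, 8/177)
j=9 picked index 9: u0 ∈ [7/236, 19/236)
j=10 picked index 10: u0 ∈ [-1/354, 17/354)
j=11 picked index 11: u0 ∈ [-25/708, 1/12)
intersection: [9/236, 8/177)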